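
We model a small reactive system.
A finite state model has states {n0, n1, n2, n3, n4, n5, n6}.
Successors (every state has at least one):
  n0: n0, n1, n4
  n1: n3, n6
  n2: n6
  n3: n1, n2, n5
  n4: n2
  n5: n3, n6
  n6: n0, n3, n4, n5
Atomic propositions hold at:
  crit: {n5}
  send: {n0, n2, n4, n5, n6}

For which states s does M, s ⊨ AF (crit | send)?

{n0, n2, n4, n5, n6}

Sat(crit | send) = {n0, n2, n4, n5, n6}
AF (crit | send): least fixpoint, start Z0 = {n0, n2, n4, n5, n6}, add states with every successor in Z. Already a fixed point.
Sat(AF (crit | send)) = {n0, n2, n4, n5, n6}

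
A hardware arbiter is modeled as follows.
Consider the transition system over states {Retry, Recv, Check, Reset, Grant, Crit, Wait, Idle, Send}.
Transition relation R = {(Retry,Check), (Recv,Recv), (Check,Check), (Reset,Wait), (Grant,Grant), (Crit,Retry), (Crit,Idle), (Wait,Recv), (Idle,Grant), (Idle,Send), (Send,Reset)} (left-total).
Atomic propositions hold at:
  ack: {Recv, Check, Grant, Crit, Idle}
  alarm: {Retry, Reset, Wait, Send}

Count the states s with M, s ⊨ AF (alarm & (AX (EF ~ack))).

2

Sat(~ack) = {Retry, Reset, Wait, Send}
EF ~ack: least fixpoint, start Z0 = {Retry, Reset, Wait, Send}, add states with some successor in Z. Z1 = {Retry, Reset, Crit, Wait, Idle, Send}; fixed.
Sat(EF ~ack) = {Retry, Reset, Crit, Wait, Idle, Send}
Sat(AX (EF ~ack)) = {s : every successor in {Retry, Reset, Crit, Wait, Idle, Send}} = {Reset, Crit, Send}
Sat(alarm & (AX (EF ~ack))) = {Reset, Send}
AF (alarm & (AX (EF ~ack))): least fixpoint, start Z0 = {Reset, Send}, add states with every successor in Z. Already a fixed point.
Sat(AF (alarm & (AX (EF ~ack)))) = {Reset, Send}
|Sat(AF (alarm & (AX (EF ~ack))))| = |{Reset, Send}| = 2.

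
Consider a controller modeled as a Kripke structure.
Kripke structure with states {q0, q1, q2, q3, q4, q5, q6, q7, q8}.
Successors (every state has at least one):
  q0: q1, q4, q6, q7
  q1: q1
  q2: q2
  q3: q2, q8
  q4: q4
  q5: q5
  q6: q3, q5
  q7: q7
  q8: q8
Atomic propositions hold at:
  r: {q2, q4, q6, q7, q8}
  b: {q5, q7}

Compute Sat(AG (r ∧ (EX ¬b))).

{q2, q4, q8}

Sat(¬b) = {q0, q1, q2, q3, q4, q6, q8}
Sat(EX ¬b) = {s : some successor in {q0, q1, q2, q3, q4, q6, q8}} = {q0, q1, q2, q3, q4, q6, q8}
Sat(r ∧ (EX ¬b)) = {q2, q4, q6, q8}
AG (r ∧ (EX ¬b)): greatest fixpoint, start Z0 = {q2, q4, q6, q8}, keep only states in Sat with every successor in Z. Z1 = {q2, q4, q8}; fixed.
Sat(AG (r ∧ (EX ¬b))) = {q2, q4, q8}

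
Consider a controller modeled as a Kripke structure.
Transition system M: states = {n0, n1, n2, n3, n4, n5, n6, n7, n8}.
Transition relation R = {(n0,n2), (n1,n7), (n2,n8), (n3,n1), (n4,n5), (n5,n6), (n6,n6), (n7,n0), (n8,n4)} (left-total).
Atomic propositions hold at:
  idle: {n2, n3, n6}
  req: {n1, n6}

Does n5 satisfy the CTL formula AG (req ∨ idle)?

No

Sat(req ∨ idle) = {n1, n2, n3, n6}
AG (req ∨ idle): greatest fixpoint, start Z0 = {n1, n2, n3, n6}, keep only states in Sat with every successor in Z. Z1 = {n3, n6}; Z2 = {n6}; fixed.
Sat(AG (req ∨ idle)) = {n6}
n5 ∉ Sat(AG (req ∨ idle)) = {n6}, so the formula does not hold at n5.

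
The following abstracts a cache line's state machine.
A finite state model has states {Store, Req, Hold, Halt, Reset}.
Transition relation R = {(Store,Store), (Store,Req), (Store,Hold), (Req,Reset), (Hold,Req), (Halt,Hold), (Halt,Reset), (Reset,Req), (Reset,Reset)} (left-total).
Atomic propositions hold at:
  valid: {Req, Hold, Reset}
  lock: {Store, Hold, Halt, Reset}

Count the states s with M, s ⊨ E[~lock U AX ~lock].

Sat(~lock) = {Req}
Sat(AX ~lock) = {s : every successor in {Req}} = {Hold}
E[~lock U AX ~lock]: least fixpoint, start Z0 = Sat(AX ~lock) = {Hold}, add states in Sat(~lock) with some successor in Z. Already a fixed point.
Sat(E[~lock U AX ~lock]) = {Hold}
|Sat(E[~lock U AX ~lock])| = |{Hold}| = 1.

1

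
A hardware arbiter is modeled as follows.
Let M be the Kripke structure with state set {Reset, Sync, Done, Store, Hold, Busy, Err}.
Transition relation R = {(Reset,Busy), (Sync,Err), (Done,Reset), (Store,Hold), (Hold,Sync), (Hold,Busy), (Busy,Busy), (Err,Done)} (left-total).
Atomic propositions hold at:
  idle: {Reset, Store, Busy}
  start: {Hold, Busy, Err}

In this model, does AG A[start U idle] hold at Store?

A[start U idle]: least fixpoint, start Z0 = Sat(idle) = {Reset, Store, Busy}, add states in Sat(start) with every successor in Z. Already a fixed point.
Sat(A[start U idle]) = {Reset, Store, Busy}
AG A[start U idle]: greatest fixpoint, start Z0 = {Reset, Store, Busy}, keep only states in Sat with every successor in Z. Z1 = {Reset, Busy}; fixed.
Sat(AG A[start U idle]) = {Reset, Busy}
Store ∉ Sat(AG A[start U idle]) = {Reset, Busy}, so the formula does not hold at Store.

No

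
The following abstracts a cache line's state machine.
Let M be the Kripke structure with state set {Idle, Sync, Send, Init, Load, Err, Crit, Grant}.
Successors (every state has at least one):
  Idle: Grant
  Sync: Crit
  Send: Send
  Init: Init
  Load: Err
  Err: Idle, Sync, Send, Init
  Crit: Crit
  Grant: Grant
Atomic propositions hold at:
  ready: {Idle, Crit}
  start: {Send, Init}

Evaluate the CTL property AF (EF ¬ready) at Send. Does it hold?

Sat(¬ready) = {Sync, Send, Init, Load, Err, Grant}
EF ¬ready: least fixpoint, start Z0 = {Sync, Send, Init, Load, Err, Grant}, add states with some successor in Z. Z1 = {Idle, Sync, Send, Init, Load, Err, Grant}; fixed.
Sat(EF ¬ready) = {Idle, Sync, Send, Init, Load, Err, Grant}
AF (EF ¬ready): least fixpoint, start Z0 = {Idle, Sync, Send, Init, Load, Err, Grant}, add states with every successor in Z. Already a fixed point.
Sat(AF (EF ¬ready)) = {Idle, Sync, Send, Init, Load, Err, Grant}
Send ∈ Sat(AF (EF ¬ready)) = {Idle, Sync, Send, Init, Load, Err, Grant}, so the formula holds at Send.

Yes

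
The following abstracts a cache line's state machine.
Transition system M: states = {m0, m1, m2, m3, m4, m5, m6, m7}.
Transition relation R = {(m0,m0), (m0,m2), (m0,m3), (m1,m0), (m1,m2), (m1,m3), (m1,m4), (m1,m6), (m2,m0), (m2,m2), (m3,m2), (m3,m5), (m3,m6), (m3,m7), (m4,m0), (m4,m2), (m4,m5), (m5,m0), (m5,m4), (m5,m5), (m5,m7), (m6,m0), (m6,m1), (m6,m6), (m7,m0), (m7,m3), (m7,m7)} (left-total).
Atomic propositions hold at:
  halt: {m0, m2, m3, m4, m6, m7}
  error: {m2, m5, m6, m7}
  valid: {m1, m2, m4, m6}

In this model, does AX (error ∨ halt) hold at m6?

No

Sat(error ∨ halt) = {m0, m2, m3, m4, m5, m6, m7}
Sat(AX (error ∨ halt)) = {s : every successor in {m0, m2, m3, m4, m5, m6, m7}} = {m0, m1, m2, m3, m4, m5, m7}
m6 ∉ Sat(AX (error ∨ halt)) = {m0, m1, m2, m3, m4, m5, m7}, so the formula does not hold at m6.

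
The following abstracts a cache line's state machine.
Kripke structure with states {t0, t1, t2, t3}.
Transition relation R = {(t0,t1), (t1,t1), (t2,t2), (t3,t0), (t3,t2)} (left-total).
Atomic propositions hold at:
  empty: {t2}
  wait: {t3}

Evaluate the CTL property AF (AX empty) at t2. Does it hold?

Yes

Sat(AX empty) = {s : every successor in {t2}} = {t2}
AF (AX empty): least fixpoint, start Z0 = {t2}, add states with every successor in Z. Already a fixed point.
Sat(AF (AX empty)) = {t2}
t2 ∈ Sat(AF (AX empty)) = {t2}, so the formula holds at t2.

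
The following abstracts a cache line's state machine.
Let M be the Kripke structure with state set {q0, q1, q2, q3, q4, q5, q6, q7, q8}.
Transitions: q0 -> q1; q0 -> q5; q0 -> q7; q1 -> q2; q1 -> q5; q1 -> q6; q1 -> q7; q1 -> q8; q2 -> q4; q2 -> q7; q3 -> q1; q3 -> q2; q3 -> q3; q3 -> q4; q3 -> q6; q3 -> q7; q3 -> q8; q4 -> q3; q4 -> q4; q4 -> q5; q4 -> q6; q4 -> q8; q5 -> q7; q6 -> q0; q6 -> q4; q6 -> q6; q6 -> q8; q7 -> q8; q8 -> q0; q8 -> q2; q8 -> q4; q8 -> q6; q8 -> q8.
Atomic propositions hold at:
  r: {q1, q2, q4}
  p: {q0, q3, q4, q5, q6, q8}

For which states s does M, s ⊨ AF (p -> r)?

{q0, q1, q2, q4, q5, q7}

Sat(p -> r) = {q1, q2, q4, q7}
AF (p -> r): least fixpoint, start Z0 = {q1, q2, q4, q7}, add states with every successor in Z. Z1 = {q1, q2, q4, q5, q7}; Z2 = {q0, q1, q2, q4, q5, q7}; fixed.
Sat(AF (p -> r)) = {q0, q1, q2, q4, q5, q7}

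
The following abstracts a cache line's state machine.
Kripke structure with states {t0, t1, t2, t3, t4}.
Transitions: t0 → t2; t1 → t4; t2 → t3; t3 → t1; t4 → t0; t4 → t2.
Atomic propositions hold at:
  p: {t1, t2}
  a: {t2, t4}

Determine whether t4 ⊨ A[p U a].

A[p U a]: least fixpoint, start Z0 = Sat(a) = {t2, t4}, add states in Sat(p) with every successor in Z. Z1 = {t1, t2, t4}; fixed.
Sat(A[p U a]) = {t1, t2, t4}
t4 ∈ Sat(A[p U a]) = {t1, t2, t4}, so the formula holds at t4.

Yes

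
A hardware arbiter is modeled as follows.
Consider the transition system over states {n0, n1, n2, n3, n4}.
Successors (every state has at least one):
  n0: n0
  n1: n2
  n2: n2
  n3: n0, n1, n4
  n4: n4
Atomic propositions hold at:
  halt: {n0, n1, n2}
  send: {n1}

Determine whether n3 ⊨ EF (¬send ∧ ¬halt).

Sat(¬send) = {n0, n2, n3, n4}
Sat(¬halt) = {n3, n4}
Sat(¬send ∧ ¬halt) = {n3, n4}
EF (¬send ∧ ¬halt): least fixpoint, start Z0 = {n3, n4}, add states with some successor in Z. Already a fixed point.
Sat(EF (¬send ∧ ¬halt)) = {n3, n4}
n3 ∈ Sat(EF (¬send ∧ ¬halt)) = {n3, n4}, so the formula holds at n3.

Yes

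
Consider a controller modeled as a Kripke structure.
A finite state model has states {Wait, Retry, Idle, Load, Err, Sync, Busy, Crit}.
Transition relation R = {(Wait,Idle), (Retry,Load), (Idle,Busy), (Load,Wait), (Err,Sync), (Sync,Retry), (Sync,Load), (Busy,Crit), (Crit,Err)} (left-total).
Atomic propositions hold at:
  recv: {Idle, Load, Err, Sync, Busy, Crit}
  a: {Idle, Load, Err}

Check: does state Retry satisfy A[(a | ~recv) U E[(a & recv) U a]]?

Yes

Sat(~recv) = {Wait, Retry}
Sat(a | ~recv) = {Wait, Retry, Idle, Load, Err}
Sat(a & recv) = {Idle, Load, Err}
E[(a & recv) U a]: least fixpoint, start Z0 = Sat(a) = {Idle, Load, Err}, add states in Sat(a & recv) with some successor in Z. Already a fixed point.
Sat(E[(a & recv) U a]) = {Idle, Load, Err}
A[(a | ~recv) U E[(a & recv) U a]]: least fixpoint, start Z0 = Sat(E[(a & recv) U a]) = {Idle, Load, Err}, add states in Sat(a | ~recv) with every successor in Z. Z1 = {Wait, Retry, Idle, Load, Err}; fixed.
Sat(A[(a | ~recv) U E[(a & recv) U a]]) = {Wait, Retry, Idle, Load, Err}
Retry ∈ Sat(A[(a | ~recv) U E[(a & recv) U a]]) = {Wait, Retry, Idle, Load, Err}, so the formula holds at Retry.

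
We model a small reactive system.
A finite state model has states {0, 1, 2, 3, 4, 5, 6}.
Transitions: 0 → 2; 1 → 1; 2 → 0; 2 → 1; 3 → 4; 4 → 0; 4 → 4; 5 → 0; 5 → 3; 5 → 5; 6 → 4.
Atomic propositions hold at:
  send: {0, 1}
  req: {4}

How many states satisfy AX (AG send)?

1

AG send: greatest fixpoint, start Z0 = {0, 1}, keep only states in Sat with every successor in Z. Z1 = {1}; fixed.
Sat(AG send) = {1}
Sat(AX (AG send)) = {s : every successor in {1}} = {1}
|Sat(AX (AG send))| = |{1}| = 1.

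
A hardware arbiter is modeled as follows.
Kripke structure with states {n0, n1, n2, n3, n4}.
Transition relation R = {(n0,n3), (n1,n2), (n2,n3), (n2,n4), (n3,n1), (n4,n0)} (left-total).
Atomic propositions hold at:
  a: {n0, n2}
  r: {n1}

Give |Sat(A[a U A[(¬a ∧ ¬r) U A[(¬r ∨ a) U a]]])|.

Sat(¬a) = {n1, n3, n4}
Sat(¬r) = {n0, n2, n3, n4}
Sat(¬a ∧ ¬r) = {n3, n4}
Sat(¬r ∨ a) = {n0, n2, n3, n4}
A[(¬r ∨ a) U a]: least fixpoint, start Z0 = Sat(a) = {n0, n2}, add states in Sat(¬r ∨ a) with every successor in Z. Z1 = {n0, n2, n4}; fixed.
Sat(A[(¬r ∨ a) U a]) = {n0, n2, n4}
A[(¬a ∧ ¬r) U A[(¬r ∨ a) U a]]: least fixpoint, start Z0 = Sat(A[(¬r ∨ a) U a]) = {n0, n2, n4}, add states in Sat(¬a ∧ ¬r) with every successor in Z. Already a fixed point.
Sat(A[(¬a ∧ ¬r) U A[(¬r ∨ a) U a]]) = {n0, n2, n4}
A[a U A[(¬a ∧ ¬r) U A[(¬r ∨ a) U a]]]: least fixpoint, start Z0 = Sat(A[(¬a ∧ ¬r) U A[(¬r ∨ a) U a]]) = {n0, n2, n4}, add states in Sat(a) with every successor in Z. Already a fixed point.
Sat(A[a U A[(¬a ∧ ¬r) U A[(¬r ∨ a) U a]]]) = {n0, n2, n4}
|Sat(A[a U A[(¬a ∧ ¬r) U A[(¬r ∨ a) U a]]])| = |{n0, n2, n4}| = 3.

3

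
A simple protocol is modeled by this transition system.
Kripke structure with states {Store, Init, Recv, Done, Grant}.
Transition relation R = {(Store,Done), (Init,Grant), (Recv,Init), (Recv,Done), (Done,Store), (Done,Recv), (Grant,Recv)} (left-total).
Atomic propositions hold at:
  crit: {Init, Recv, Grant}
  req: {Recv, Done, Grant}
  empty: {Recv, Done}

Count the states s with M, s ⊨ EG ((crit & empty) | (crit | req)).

4

Sat(crit & empty) = {Recv}
Sat(crit | req) = {Init, Recv, Done, Grant}
Sat((crit & empty) | (crit | req)) = {Init, Recv, Done, Grant}
EG ((crit & empty) | (crit | req)): greatest fixpoint, start Z0 = {Init, Recv, Done, Grant}, keep only states in Sat with some successor in Z. Already a fixed point.
Sat(EG ((crit & empty) | (crit | req))) = {Init, Recv, Done, Grant}
|Sat(EG ((crit & empty) | (crit | req)))| = |{Init, Recv, Done, Grant}| = 4.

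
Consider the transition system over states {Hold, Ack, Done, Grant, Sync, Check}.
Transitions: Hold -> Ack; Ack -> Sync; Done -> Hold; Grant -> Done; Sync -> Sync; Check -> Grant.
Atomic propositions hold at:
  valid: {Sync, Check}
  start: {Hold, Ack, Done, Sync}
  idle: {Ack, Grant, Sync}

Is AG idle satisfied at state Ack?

AG idle: greatest fixpoint, start Z0 = {Ack, Grant, Sync}, keep only states in Sat with every successor in Z. Z1 = {Ack, Sync}; fixed.
Sat(AG idle) = {Ack, Sync}
Ack ∈ Sat(AG idle) = {Ack, Sync}, so the formula holds at Ack.

Yes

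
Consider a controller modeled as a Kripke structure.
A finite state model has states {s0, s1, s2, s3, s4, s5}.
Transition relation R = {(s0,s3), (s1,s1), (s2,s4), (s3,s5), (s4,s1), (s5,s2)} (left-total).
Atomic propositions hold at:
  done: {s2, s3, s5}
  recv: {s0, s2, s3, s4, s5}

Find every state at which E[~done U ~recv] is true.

{s1, s4}

Sat(~done) = {s0, s1, s4}
Sat(~recv) = {s1}
E[~done U ~recv]: least fixpoint, start Z0 = Sat(~recv) = {s1}, add states in Sat(~done) with some successor in Z. Z1 = {s1, s4}; fixed.
Sat(E[~done U ~recv]) = {s1, s4}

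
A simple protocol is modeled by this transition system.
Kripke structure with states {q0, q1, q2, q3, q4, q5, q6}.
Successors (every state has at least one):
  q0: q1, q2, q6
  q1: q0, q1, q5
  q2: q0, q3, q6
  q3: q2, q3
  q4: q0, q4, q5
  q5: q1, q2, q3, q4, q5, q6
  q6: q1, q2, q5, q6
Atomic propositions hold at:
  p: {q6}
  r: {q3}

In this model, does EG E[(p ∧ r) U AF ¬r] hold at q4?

Sat(p ∧ r) = ∅
Sat(¬r) = {q0, q1, q2, q4, q5, q6}
AF ¬r: least fixpoint, start Z0 = {q0, q1, q2, q4, q5, q6}, add states with every successor in Z. Already a fixed point.
Sat(AF ¬r) = {q0, q1, q2, q4, q5, q6}
E[(p ∧ r) U AF ¬r]: least fixpoint, start Z0 = Sat(AF ¬r) = {q0, q1, q2, q4, q5, q6}, add states in Sat(p ∧ r) with some successor in Z. Already a fixed point.
Sat(E[(p ∧ r) U AF ¬r]) = {q0, q1, q2, q4, q5, q6}
EG E[(p ∧ r) U AF ¬r]: greatest fixpoint, start Z0 = {q0, q1, q2, q4, q5, q6}, keep only states in Sat with some successor in Z. Already a fixed point.
Sat(EG E[(p ∧ r) U AF ¬r]) = {q0, q1, q2, q4, q5, q6}
q4 ∈ Sat(EG E[(p ∧ r) U AF ¬r]) = {q0, q1, q2, q4, q5, q6}, so the formula holds at q4.

Yes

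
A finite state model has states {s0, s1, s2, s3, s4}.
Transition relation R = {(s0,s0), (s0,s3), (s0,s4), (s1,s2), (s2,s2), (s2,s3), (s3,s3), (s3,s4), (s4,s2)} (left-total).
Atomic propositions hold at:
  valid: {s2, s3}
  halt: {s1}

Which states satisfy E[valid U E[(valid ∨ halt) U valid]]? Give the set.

{s1, s2, s3}

Sat(valid ∨ halt) = {s1, s2, s3}
E[(valid ∨ halt) U valid]: least fixpoint, start Z0 = Sat(valid) = {s2, s3}, add states in Sat(valid ∨ halt) with some successor in Z. Z1 = {s1, s2, s3}; fixed.
Sat(E[(valid ∨ halt) U valid]) = {s1, s2, s3}
E[valid U E[(valid ∨ halt) U valid]]: least fixpoint, start Z0 = Sat(E[(valid ∨ halt) U valid]) = {s1, s2, s3}, add states in Sat(valid) with some successor in Z. Already a fixed point.
Sat(E[valid U E[(valid ∨ halt) U valid]]) = {s1, s2, s3}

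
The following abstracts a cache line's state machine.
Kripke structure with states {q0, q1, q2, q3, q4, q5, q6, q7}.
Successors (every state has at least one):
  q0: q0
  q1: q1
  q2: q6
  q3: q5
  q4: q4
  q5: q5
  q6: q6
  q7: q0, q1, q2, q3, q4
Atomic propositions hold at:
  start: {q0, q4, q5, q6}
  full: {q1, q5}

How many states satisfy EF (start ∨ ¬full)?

7

Sat(¬full) = {q0, q2, q3, q4, q6, q7}
Sat(start ∨ ¬full) = {q0, q2, q3, q4, q5, q6, q7}
EF (start ∨ ¬full): least fixpoint, start Z0 = {q0, q2, q3, q4, q5, q6, q7}, add states with some successor in Z. Already a fixed point.
Sat(EF (start ∨ ¬full)) = {q0, q2, q3, q4, q5, q6, q7}
|Sat(EF (start ∨ ¬full))| = |{q0, q2, q3, q4, q5, q6, q7}| = 7.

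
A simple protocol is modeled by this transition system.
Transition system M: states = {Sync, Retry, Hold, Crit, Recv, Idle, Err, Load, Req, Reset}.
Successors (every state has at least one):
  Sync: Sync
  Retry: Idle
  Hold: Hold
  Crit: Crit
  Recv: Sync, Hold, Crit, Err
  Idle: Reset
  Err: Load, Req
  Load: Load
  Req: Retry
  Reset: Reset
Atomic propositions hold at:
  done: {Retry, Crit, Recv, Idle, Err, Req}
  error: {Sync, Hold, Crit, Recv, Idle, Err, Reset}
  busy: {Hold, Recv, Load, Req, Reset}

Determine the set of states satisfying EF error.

{Sync, Retry, Hold, Crit, Recv, Idle, Err, Req, Reset}

EF error: least fixpoint, start Z0 = {Sync, Hold, Crit, Recv, Idle, Err, Reset}, add states with some successor in Z. Z1 = {Sync, Retry, Hold, Crit, Recv, Idle, Err, Reset}; Z2 = {Sync, Retry, Hold, Crit, Recv, Idle, Err, Req, Reset}; fixed.
Sat(EF error) = {Sync, Retry, Hold, Crit, Recv, Idle, Err, Req, Reset}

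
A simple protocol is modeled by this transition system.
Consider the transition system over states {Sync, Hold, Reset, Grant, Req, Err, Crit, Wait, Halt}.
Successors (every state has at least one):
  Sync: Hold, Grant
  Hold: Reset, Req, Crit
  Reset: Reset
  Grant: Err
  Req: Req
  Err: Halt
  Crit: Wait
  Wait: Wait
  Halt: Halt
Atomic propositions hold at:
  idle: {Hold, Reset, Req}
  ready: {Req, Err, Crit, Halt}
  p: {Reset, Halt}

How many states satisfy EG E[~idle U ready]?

Sat(~idle) = {Sync, Grant, Err, Crit, Wait, Halt}
E[~idle U ready]: least fixpoint, start Z0 = Sat(ready) = {Req, Err, Crit, Halt}, add states in Sat(~idle) with some successor in Z. Z1 = {Grant, Req, Err, Crit, Halt}; Z2 = {Sync, Grant, Req, Err, Crit, Halt}; fixed.
Sat(E[~idle U ready]) = {Sync, Grant, Req, Err, Crit, Halt}
EG E[~idle U ready]: greatest fixpoint, start Z0 = {Sync, Grant, Req, Err, Crit, Halt}, keep only states in Sat with some successor in Z. Z1 = {Sync, Grant, Req, Err, Halt}; fixed.
Sat(EG E[~idle U ready]) = {Sync, Grant, Req, Err, Halt}
|Sat(EG E[~idle U ready])| = |{Sync, Grant, Req, Err, Halt}| = 5.

5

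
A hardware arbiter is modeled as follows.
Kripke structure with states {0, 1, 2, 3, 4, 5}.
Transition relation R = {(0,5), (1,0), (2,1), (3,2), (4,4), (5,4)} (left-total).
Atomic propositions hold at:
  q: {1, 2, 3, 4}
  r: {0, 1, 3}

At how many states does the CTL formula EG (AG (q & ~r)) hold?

1

Sat(~r) = {2, 4, 5}
Sat(q & ~r) = {2, 4}
AG (q & ~r): greatest fixpoint, start Z0 = {2, 4}, keep only states in Sat with every successor in Z. Z1 = {4}; fixed.
Sat(AG (q & ~r)) = {4}
EG (AG (q & ~r)): greatest fixpoint, start Z0 = {4}, keep only states in Sat with some successor in Z. Already a fixed point.
Sat(EG (AG (q & ~r))) = {4}
|Sat(EG (AG (q & ~r)))| = |{4}| = 1.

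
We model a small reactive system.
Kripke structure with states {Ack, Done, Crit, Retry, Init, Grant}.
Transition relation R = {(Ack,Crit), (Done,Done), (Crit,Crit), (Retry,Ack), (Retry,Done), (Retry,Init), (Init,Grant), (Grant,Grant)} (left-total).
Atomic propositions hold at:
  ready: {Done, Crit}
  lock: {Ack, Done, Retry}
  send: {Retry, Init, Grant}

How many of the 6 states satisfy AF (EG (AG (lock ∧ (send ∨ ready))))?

Sat(send ∨ ready) = {Done, Crit, Retry, Init, Grant}
Sat(lock ∧ (send ∨ ready)) = {Done, Retry}
AG (lock ∧ (send ∨ ready)): greatest fixpoint, start Z0 = {Done, Retry}, keep only states in Sat with every successor in Z. Z1 = {Done}; fixed.
Sat(AG (lock ∧ (send ∨ ready))) = {Done}
EG (AG (lock ∧ (send ∨ ready))): greatest fixpoint, start Z0 = {Done}, keep only states in Sat with some successor in Z. Already a fixed point.
Sat(EG (AG (lock ∧ (send ∨ ready)))) = {Done}
AF (EG (AG (lock ∧ (send ∨ ready)))): least fixpoint, start Z0 = {Done}, add states with every successor in Z. Already a fixed point.
Sat(AF (EG (AG (lock ∧ (send ∨ ready))))) = {Done}
|Sat(AF (EG (AG (lock ∧ (send ∨ ready)))))| = |{Done}| = 1.

1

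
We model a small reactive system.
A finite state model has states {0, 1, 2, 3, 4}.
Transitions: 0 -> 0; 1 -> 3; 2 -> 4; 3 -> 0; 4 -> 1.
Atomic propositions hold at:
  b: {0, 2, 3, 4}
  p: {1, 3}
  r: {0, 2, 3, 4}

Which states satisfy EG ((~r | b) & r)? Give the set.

{0, 3}

Sat(~r) = {1}
Sat(~r | b) = {0, 1, 2, 3, 4}
Sat((~r | b) & r) = {0, 2, 3, 4}
EG ((~r | b) & r): greatest fixpoint, start Z0 = {0, 2, 3, 4}, keep only states in Sat with some successor in Z. Z1 = {0, 2, 3}; Z2 = {0, 3}; fixed.
Sat(EG ((~r | b) & r)) = {0, 3}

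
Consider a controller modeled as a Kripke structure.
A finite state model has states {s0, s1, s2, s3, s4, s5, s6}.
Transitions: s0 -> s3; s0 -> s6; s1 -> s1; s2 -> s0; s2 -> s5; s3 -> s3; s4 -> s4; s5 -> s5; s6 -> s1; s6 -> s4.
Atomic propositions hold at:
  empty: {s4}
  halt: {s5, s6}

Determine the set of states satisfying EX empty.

Sat(EX empty) = {s : some successor in {s4}} = {s4, s6}

{s4, s6}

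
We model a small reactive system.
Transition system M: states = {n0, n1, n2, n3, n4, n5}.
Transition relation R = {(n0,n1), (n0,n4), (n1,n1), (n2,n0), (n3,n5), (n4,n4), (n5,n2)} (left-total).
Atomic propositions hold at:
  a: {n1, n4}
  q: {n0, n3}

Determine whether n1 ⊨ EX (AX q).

Sat(AX q) = {s : every successor in {n0, n3}} = {n2}
Sat(EX (AX q)) = {s : some successor in {n2}} = {n5}
n1 ∉ Sat(EX (AX q)) = {n5}, so the formula does not hold at n1.

No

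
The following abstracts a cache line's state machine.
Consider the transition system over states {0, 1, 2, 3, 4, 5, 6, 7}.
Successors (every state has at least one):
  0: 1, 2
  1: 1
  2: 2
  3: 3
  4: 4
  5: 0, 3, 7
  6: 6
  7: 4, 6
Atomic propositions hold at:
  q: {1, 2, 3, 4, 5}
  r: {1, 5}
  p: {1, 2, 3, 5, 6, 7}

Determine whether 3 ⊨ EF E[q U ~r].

Yes

Sat(~r) = {0, 2, 3, 4, 6, 7}
E[q U ~r]: least fixpoint, start Z0 = Sat(~r) = {0, 2, 3, 4, 6, 7}, add states in Sat(q) with some successor in Z. Z1 = {0, 2, 3, 4, 5, 6, 7}; fixed.
Sat(E[q U ~r]) = {0, 2, 3, 4, 5, 6, 7}
EF E[q U ~r]: least fixpoint, start Z0 = {0, 2, 3, 4, 5, 6, 7}, add states with some successor in Z. Already a fixed point.
Sat(EF E[q U ~r]) = {0, 2, 3, 4, 5, 6, 7}
3 ∈ Sat(EF E[q U ~r]) = {0, 2, 3, 4, 5, 6, 7}, so the formula holds at 3.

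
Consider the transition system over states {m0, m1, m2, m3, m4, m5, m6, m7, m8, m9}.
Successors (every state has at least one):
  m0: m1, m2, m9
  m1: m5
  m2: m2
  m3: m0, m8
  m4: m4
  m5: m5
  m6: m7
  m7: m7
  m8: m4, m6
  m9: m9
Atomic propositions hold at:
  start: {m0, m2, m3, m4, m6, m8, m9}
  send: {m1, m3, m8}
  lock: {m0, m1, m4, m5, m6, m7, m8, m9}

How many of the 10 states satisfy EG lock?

EG lock: greatest fixpoint, start Z0 = {m0, m1, m4, m5, m6, m7, m8, m9}, keep only states in Sat with some successor in Z. Already a fixed point.
Sat(EG lock) = {m0, m1, m4, m5, m6, m7, m8, m9}
|Sat(EG lock)| = |{m0, m1, m4, m5, m6, m7, m8, m9}| = 8.

8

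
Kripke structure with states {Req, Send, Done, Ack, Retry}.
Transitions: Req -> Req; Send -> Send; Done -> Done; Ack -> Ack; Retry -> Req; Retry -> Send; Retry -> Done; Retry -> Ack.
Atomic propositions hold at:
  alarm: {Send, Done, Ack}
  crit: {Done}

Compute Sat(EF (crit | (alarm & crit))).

Sat(alarm & crit) = {Done}
Sat(crit | (alarm & crit)) = {Done}
EF (crit | (alarm & crit)): least fixpoint, start Z0 = {Done}, add states with some successor in Z. Z1 = {Done, Retry}; fixed.
Sat(EF (crit | (alarm & crit))) = {Done, Retry}

{Done, Retry}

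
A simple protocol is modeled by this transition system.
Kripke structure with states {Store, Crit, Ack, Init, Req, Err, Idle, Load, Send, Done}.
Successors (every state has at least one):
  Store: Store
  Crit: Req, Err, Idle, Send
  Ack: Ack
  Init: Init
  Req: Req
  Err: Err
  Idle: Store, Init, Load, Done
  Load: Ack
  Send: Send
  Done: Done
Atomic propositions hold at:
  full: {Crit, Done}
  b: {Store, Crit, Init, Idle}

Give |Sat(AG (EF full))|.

1

EF full: least fixpoint, start Z0 = {Crit, Done}, add states with some successor in Z. Z1 = {Crit, Idle, Done}; fixed.
Sat(EF full) = {Crit, Idle, Done}
AG (EF full): greatest fixpoint, start Z0 = {Crit, Idle, Done}, keep only states in Sat with every successor in Z. Z1 = {Done}; fixed.
Sat(AG (EF full)) = {Done}
|Sat(AG (EF full))| = |{Done}| = 1.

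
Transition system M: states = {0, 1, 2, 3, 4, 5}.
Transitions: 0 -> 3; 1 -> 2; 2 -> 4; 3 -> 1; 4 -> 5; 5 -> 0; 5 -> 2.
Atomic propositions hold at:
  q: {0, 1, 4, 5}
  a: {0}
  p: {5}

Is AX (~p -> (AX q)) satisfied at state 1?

Sat(~p) = {0, 1, 2, 3, 4}
Sat(AX q) = {s : every successor in {0, 1, 4, 5}} = {2, 3, 4}
Sat(~p -> (AX q)) = {2, 3, 4, 5}
Sat(AX (~p -> (AX q))) = {s : every successor in {2, 3, 4, 5}} = {0, 1, 2, 4}
1 ∈ Sat(AX (~p -> (AX q))) = {0, 1, 2, 4}, so the formula holds at 1.

Yes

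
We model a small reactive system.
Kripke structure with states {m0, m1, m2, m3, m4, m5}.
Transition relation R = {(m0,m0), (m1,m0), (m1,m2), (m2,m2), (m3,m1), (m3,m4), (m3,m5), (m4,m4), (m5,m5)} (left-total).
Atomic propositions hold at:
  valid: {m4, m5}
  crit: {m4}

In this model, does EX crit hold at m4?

Sat(EX crit) = {s : some successor in {m4}} = {m3, m4}
m4 ∈ Sat(EX crit) = {m3, m4}, so the formula holds at m4.

Yes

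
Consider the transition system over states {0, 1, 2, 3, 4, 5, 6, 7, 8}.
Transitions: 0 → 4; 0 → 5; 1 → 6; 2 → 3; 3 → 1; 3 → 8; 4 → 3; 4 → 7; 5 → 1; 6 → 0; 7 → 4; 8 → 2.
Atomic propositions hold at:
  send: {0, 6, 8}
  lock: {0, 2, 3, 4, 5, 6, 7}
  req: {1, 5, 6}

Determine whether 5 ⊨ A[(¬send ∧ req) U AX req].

Yes

Sat(¬send) = {1, 2, 3, 4, 5, 7}
Sat(¬send ∧ req) = {1, 5}
Sat(AX req) = {s : every successor in {1, 5, 6}} = {1, 5}
A[(¬send ∧ req) U AX req]: least fixpoint, start Z0 = Sat(AX req) = {1, 5}, add states in Sat(¬send ∧ req) with every successor in Z. Already a fixed point.
Sat(A[(¬send ∧ req) U AX req]) = {1, 5}
5 ∈ Sat(A[(¬send ∧ req) U AX req]) = {1, 5}, so the formula holds at 5.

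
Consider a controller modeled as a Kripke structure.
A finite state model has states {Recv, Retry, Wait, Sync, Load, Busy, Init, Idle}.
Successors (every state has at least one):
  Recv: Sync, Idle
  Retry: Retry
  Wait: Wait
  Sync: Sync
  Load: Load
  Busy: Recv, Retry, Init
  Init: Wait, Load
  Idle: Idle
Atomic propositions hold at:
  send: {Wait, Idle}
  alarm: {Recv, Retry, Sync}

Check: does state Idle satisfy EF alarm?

No

EF alarm: least fixpoint, start Z0 = {Recv, Retry, Sync}, add states with some successor in Z. Z1 = {Recv, Retry, Sync, Busy}; fixed.
Sat(EF alarm) = {Recv, Retry, Sync, Busy}
Idle ∉ Sat(EF alarm) = {Recv, Retry, Sync, Busy}, so the formula does not hold at Idle.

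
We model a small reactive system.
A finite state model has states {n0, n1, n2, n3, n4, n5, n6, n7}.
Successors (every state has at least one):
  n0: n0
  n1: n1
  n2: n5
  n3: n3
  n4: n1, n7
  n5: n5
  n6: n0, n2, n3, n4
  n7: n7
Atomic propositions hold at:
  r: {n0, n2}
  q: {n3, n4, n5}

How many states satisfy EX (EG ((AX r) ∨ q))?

Sat(AX r) = {s : every successor in {n0, n2}} = {n0}
Sat((AX r) ∨ q) = {n0, n3, n4, n5}
EG ((AX r) ∨ q): greatest fixpoint, start Z0 = {n0, n3, n4, n5}, keep only states in Sat with some successor in Z. Z1 = {n0, n3, n5}; fixed.
Sat(EG ((AX r) ∨ q)) = {n0, n3, n5}
Sat(EX (EG ((AX r) ∨ q))) = {s : some successor in {n0, n3, n5}} = {n0, n2, n3, n5, n6}
|Sat(EX (EG ((AX r) ∨ q)))| = |{n0, n2, n3, n5, n6}| = 5.

5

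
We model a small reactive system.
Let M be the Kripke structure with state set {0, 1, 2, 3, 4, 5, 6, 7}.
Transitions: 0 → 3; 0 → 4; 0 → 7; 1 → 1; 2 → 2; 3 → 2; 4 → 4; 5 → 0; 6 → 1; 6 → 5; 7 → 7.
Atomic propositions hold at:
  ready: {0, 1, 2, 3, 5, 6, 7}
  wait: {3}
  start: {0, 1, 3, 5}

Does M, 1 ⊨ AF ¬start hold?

Sat(¬start) = {2, 4, 6, 7}
AF ¬start: least fixpoint, start Z0 = {2, 4, 6, 7}, add states with every successor in Z. Z1 = {2, 3, 4, 6, 7}; Z2 = {0, 2, 3, 4, 6, 7}; Z3 = {0, 2, 3, 4, 5, 6, 7}; fixed.
Sat(AF ¬start) = {0, 2, 3, 4, 5, 6, 7}
1 ∉ Sat(AF ¬start) = {0, 2, 3, 4, 5, 6, 7}, so the formula does not hold at 1.

No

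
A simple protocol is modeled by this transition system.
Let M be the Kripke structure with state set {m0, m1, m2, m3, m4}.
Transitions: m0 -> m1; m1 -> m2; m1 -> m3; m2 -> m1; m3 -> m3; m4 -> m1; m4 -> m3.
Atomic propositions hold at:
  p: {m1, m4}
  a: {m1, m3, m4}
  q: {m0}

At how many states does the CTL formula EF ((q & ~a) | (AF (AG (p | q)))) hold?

Sat(~a) = {m0, m2}
Sat(q & ~a) = {m0}
Sat(p | q) = {m0, m1, m4}
AG (p | q): greatest fixpoint, start Z0 = {m0, m1, m4}, keep only states in Sat with every successor in Z. Z1 = {m0}; Z2 = ∅; fixed.
Sat(AG (p | q)) = ∅
AF (AG (p | q)): least fixpoint, start Z0 = ∅, add states with every successor in Z. Already a fixed point.
Sat(AF (AG (p | q))) = ∅
Sat((q & ~a) | (AF (AG (p | q)))) = {m0}
EF ((q & ~a) | (AF (AG (p | q)))): least fixpoint, start Z0 = {m0}, add states with some successor in Z. Already a fixed point.
Sat(EF ((q & ~a) | (AF (AG (p | q))))) = {m0}
|Sat(EF ((q & ~a) | (AF (AG (p | q)))))| = |{m0}| = 1.

1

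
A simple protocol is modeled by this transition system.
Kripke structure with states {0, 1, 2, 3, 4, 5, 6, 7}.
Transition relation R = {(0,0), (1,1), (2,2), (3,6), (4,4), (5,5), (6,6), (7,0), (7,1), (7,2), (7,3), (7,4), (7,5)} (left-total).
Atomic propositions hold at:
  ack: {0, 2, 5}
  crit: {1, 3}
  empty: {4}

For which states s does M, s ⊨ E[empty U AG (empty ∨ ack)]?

Sat(empty ∨ ack) = {0, 2, 4, 5}
AG (empty ∨ ack): greatest fixpoint, start Z0 = {0, 2, 4, 5}, keep only states in Sat with every successor in Z. Already a fixed point.
Sat(AG (empty ∨ ack)) = {0, 2, 4, 5}
E[empty U AG (empty ∨ ack)]: least fixpoint, start Z0 = Sat(AG (empty ∨ ack)) = {0, 2, 4, 5}, add states in Sat(empty) with some successor in Z. Already a fixed point.
Sat(E[empty U AG (empty ∨ ack)]) = {0, 2, 4, 5}

{0, 2, 4, 5}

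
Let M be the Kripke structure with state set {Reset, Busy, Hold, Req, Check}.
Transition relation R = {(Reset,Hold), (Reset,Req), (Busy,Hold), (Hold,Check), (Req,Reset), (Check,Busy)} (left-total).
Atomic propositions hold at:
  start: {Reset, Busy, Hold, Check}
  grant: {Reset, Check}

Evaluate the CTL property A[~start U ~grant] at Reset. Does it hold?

No

Sat(~start) = {Req}
Sat(~grant) = {Busy, Hold, Req}
A[~start U ~grant]: least fixpoint, start Z0 = Sat(~grant) = {Busy, Hold, Req}, add states in Sat(~start) with every successor in Z. Already a fixed point.
Sat(A[~start U ~grant]) = {Busy, Hold, Req}
Reset ∉ Sat(A[~start U ~grant]) = {Busy, Hold, Req}, so the formula does not hold at Reset.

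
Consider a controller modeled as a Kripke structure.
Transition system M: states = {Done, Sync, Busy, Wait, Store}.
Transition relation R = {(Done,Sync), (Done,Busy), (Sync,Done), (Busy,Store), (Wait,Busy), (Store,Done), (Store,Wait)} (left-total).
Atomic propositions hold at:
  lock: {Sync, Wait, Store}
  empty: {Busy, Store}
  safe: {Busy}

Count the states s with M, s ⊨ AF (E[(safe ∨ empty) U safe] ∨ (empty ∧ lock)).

Sat(safe ∨ empty) = {Busy, Store}
E[(safe ∨ empty) U safe]: least fixpoint, start Z0 = Sat(safe) = {Busy}, add states in Sat(safe ∨ empty) with some successor in Z. Already a fixed point.
Sat(E[(safe ∨ empty) U safe]) = {Busy}
Sat(empty ∧ lock) = {Store}
Sat(E[(safe ∨ empty) U safe] ∨ (empty ∧ lock)) = {Busy, Store}
AF (E[(safe ∨ empty) U safe] ∨ (empty ∧ lock)): least fixpoint, start Z0 = {Busy, Store}, add states with every successor in Z. Z1 = {Busy, Wait, Store}; fixed.
Sat(AF (E[(safe ∨ empty) U safe] ∨ (empty ∧ lock))) = {Busy, Wait, Store}
|Sat(AF (E[(safe ∨ empty) U safe] ∨ (empty ∧ lock)))| = |{Busy, Wait, Store}| = 3.

3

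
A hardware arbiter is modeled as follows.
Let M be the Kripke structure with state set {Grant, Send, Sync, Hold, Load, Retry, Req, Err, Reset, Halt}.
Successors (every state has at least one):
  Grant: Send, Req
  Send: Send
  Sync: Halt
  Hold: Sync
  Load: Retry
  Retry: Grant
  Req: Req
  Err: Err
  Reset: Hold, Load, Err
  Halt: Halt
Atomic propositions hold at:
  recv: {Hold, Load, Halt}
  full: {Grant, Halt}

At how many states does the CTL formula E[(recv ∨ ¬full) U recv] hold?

Sat(¬full) = {Send, Sync, Hold, Load, Retry, Req, Err, Reset}
Sat(recv ∨ ¬full) = {Send, Sync, Hold, Load, Retry, Req, Err, Reset, Halt}
E[(recv ∨ ¬full) U recv]: least fixpoint, start Z0 = Sat(recv) = {Hold, Load, Halt}, add states in Sat(recv ∨ ¬full) with some successor in Z. Z1 = {Sync, Hold, Load, Reset, Halt}; fixed.
Sat(E[(recv ∨ ¬full) U recv]) = {Sync, Hold, Load, Reset, Halt}
|Sat(E[(recv ∨ ¬full) U recv])| = |{Sync, Hold, Load, Reset, Halt}| = 5.

5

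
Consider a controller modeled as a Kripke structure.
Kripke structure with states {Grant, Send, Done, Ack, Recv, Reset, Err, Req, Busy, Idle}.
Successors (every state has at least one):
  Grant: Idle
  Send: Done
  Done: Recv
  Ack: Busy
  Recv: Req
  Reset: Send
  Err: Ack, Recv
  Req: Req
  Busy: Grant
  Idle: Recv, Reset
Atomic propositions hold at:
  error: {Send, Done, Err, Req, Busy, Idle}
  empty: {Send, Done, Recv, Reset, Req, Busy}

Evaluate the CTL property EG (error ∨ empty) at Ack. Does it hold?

No

Sat(error ∨ empty) = {Send, Done, Recv, Reset, Err, Req, Busy, Idle}
EG (error ∨ empty): greatest fixpoint, start Z0 = {Send, Done, Recv, Reset, Err, Req, Busy, Idle}, keep only states in Sat with some successor in Z. Z1 = {Send, Done, Recv, Reset, Err, Req, Idle}; fixed.
Sat(EG (error ∨ empty)) = {Send, Done, Recv, Reset, Err, Req, Idle}
Ack ∉ Sat(EG (error ∨ empty)) = {Send, Done, Recv, Reset, Err, Req, Idle}, so the formula does not hold at Ack.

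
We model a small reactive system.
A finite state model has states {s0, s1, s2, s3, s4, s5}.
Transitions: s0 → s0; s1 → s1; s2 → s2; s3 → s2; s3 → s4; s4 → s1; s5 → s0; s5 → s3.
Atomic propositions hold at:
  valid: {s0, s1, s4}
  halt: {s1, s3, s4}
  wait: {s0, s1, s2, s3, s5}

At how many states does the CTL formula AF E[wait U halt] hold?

E[wait U halt]: least fixpoint, start Z0 = Sat(halt) = {s1, s3, s4}, add states in Sat(wait) with some successor in Z. Z1 = {s1, s3, s4, s5}; fixed.
Sat(E[wait U halt]) = {s1, s3, s4, s5}
AF E[wait U halt]: least fixpoint, start Z0 = {s1, s3, s4, s5}, add states with every successor in Z. Already a fixed point.
Sat(AF E[wait U halt]) = {s1, s3, s4, s5}
|Sat(AF E[wait U halt])| = |{s1, s3, s4, s5}| = 4.

4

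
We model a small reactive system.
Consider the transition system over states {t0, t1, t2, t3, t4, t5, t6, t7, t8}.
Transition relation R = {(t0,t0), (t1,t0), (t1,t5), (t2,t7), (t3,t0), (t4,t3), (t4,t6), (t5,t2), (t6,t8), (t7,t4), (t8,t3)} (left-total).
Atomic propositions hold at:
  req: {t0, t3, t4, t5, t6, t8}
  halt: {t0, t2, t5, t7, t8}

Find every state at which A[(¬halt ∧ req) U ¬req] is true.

Sat(¬halt) = {t1, t3, t4, t6}
Sat(¬halt ∧ req) = {t3, t4, t6}
Sat(¬req) = {t1, t2, t7}
A[(¬halt ∧ req) U ¬req]: least fixpoint, start Z0 = Sat(¬req) = {t1, t2, t7}, add states in Sat(¬halt ∧ req) with every successor in Z. Already a fixed point.
Sat(A[(¬halt ∧ req) U ¬req]) = {t1, t2, t7}

{t1, t2, t7}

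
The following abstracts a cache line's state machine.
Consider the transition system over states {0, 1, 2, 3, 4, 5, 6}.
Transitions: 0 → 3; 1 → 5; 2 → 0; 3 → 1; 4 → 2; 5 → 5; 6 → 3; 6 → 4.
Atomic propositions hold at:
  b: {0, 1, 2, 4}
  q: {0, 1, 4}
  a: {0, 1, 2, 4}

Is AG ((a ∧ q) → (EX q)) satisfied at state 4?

No

Sat(a ∧ q) = {0, 1, 4}
Sat(EX q) = {s : some successor in {0, 1, 4}} = {2, 3, 6}
Sat((a ∧ q) → (EX q)) = {2, 3, 5, 6}
AG ((a ∧ q) → (EX q)): greatest fixpoint, start Z0 = {2, 3, 5, 6}, keep only states in Sat with every successor in Z. Z1 = {5}; fixed.
Sat(AG ((a ∧ q) → (EX q))) = {5}
4 ∉ Sat(AG ((a ∧ q) → (EX q))) = {5}, so the formula does not hold at 4.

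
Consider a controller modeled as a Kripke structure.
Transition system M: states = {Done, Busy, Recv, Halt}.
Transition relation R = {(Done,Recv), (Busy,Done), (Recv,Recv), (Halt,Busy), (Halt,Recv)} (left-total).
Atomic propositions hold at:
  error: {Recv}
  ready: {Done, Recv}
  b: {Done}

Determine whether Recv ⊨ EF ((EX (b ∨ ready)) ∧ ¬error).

No

Sat(b ∨ ready) = {Done, Recv}
Sat(EX (b ∨ ready)) = {s : some successor in {Done, Recv}} = {Done, Busy, Recv, Halt}
Sat(¬error) = {Done, Busy, Halt}
Sat((EX (b ∨ ready)) ∧ ¬error) = {Done, Busy, Halt}
EF ((EX (b ∨ ready)) ∧ ¬error): least fixpoint, start Z0 = {Done, Busy, Halt}, add states with some successor in Z. Already a fixed point.
Sat(EF ((EX (b ∨ ready)) ∧ ¬error)) = {Done, Busy, Halt}
Recv ∉ Sat(EF ((EX (b ∨ ready)) ∧ ¬error)) = {Done, Busy, Halt}, so the formula does not hold at Recv.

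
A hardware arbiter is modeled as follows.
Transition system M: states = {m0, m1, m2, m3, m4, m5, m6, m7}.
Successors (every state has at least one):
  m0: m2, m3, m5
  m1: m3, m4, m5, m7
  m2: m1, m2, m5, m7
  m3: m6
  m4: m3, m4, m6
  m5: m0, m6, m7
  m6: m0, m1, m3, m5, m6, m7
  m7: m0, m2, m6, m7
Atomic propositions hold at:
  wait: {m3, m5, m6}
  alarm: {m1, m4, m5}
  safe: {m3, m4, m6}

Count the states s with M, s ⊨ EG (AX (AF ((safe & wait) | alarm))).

1

Sat(safe & wait) = {m3, m6}
Sat((safe & wait) | alarm) = {m1, m3, m4, m5, m6}
AF ((safe & wait) | alarm): least fixpoint, start Z0 = {m1, m3, m4, m5, m6}, add states with every successor in Z. Already a fixed point.
Sat(AF ((safe & wait) | alarm)) = {m1, m3, m4, m5, m6}
Sat(AX (AF ((safe & wait) | alarm))) = {s : every successor in {m1, m3, m4, m5, m6}} = {m3, m4}
EG (AX (AF ((safe & wait) | alarm))): greatest fixpoint, start Z0 = {m3, m4}, keep only states in Sat with some successor in Z. Z1 = {m4}; fixed.
Sat(EG (AX (AF ((safe & wait) | alarm)))) = {m4}
|Sat(EG (AX (AF ((safe & wait) | alarm))))| = |{m4}| = 1.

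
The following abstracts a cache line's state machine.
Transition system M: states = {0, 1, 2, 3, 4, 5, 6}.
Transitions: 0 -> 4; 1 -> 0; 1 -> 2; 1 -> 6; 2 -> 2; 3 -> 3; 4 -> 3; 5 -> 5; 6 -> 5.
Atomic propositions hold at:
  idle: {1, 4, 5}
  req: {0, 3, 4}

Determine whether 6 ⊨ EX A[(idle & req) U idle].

Yes

Sat(idle & req) = {4}
A[(idle & req) U idle]: least fixpoint, start Z0 = Sat(idle) = {1, 4, 5}, add states in Sat(idle & req) with every successor in Z. Already a fixed point.
Sat(A[(idle & req) U idle]) = {1, 4, 5}
Sat(EX A[(idle & req) U idle]) = {s : some successor in {1, 4, 5}} = {0, 5, 6}
6 ∈ Sat(EX A[(idle & req) U idle]) = {0, 5, 6}, so the formula holds at 6.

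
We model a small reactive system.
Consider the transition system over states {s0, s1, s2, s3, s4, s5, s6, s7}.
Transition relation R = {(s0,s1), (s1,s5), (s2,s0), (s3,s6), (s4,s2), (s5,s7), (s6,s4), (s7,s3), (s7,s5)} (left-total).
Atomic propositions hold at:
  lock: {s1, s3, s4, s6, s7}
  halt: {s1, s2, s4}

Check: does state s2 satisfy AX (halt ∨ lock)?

No

Sat(halt ∨ lock) = {s1, s2, s3, s4, s6, s7}
Sat(AX (halt ∨ lock)) = {s : every successor in {s1, s2, s3, s4, s6, s7}} = {s0, s3, s4, s5, s6}
s2 ∉ Sat(AX (halt ∨ lock)) = {s0, s3, s4, s5, s6}, so the formula does not hold at s2.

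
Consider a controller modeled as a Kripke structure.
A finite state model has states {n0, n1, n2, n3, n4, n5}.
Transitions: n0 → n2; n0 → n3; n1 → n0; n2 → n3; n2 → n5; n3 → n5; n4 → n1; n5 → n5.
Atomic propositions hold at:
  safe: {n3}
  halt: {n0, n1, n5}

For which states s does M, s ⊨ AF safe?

AF safe: least fixpoint, start Z0 = {n3}, add states with every successor in Z. Already a fixed point.
Sat(AF safe) = {n3}

{n3}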